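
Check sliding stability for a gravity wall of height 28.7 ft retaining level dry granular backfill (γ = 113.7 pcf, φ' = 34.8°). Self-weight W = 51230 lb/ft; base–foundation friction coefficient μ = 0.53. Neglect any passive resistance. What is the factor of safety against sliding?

K_a = tan²(45° − 34.8°/2) = 0.2733.
P_a = ½K_aγH² = 0.5×0.2733×113.7×28.7² = 12800 lb/ft, acting at H/3 = 9.567 ft above the base.
FS_sliding = μW / P_a = 0.53×51230 / 12800 = 2.122.

2.12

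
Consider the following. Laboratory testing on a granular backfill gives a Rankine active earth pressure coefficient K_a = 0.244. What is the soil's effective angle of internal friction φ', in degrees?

K_a = tan²(45° − φ/2) ⇒ 45° − φ/2 = arctan(√0.244) = 26.29°.
φ = 2(45° − 26.29°) = 37.42°.

37.4°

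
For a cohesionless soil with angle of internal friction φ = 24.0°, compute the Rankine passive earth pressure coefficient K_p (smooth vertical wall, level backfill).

2.37

K_p = (1 + sin φ)/(1 − sin φ) = tan²(45° + 24.0°/2) = 2.371.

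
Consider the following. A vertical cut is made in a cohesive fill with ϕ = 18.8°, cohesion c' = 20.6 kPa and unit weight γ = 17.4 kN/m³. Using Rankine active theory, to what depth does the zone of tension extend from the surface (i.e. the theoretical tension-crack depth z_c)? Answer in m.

K_a = tan²(45° − 18.8°/2) = 0.5126; √K_a = 0.7159.
The active pressure is zero where K_a γ z = 2c√K_a, so z_c = 2c/(γ√K_a) = 2×20.6/(17.4×0.7159) = 3.307 m.

3.31 m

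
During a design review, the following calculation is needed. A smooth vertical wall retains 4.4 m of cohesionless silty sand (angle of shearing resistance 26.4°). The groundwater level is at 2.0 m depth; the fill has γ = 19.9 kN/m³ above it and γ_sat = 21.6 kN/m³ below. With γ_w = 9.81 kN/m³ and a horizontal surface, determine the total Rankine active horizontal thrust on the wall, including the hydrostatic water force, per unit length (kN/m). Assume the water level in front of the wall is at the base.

93.3 kN/m

K_a = tan²(45° − φ/2) = 0.3844.
γ' = 21.6 − 9.81 = 11.79 kN/m³. Depth below WT = 2.4 m.
σ'_h at WT = K_a γ d_w = 15.30 kPa; at base = 15.30 + K_a γ' × 2.4 = 26.18 kPa.
P₁ (0–2.0 m) = ½×15.30×2.0 = 15.30. P₂ (2.0–4.4 m) = ½(15.30+26.18)×2.4 = 49.77.
P_w = ½ γ_w h₂² = 0.5×9.81×2.4² = 28.25. Total = 15.30+49.77+28.25 = 93.33 kN/m.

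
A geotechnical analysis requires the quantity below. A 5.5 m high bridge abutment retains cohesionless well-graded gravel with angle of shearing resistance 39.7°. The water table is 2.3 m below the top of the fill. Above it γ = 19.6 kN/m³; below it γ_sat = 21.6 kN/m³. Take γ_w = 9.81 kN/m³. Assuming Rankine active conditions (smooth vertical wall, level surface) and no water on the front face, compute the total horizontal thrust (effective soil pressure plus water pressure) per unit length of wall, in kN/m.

K_a = tan²(45° − φ/2) = 0.2204.
γ' = 21.6 − 9.81 = 11.79 kN/m³. Depth below WT = 3.2 m.
σ'_h at WT = K_a γ d_w = 9.937 kPa; at base = 9.937 + K_a γ' × 3.2 = 18.25 kPa.
P₁ (0–2.3 m) = ½×9.937×2.3 = 11.43. P₂ (2.3–5.5 m) = ½(9.937+18.25)×3.2 = 45.10.
P_w = ½ γ_w h₂² = 0.5×9.81×3.2² = 50.23. Total = 11.43+45.10+50.23 = 106.8 kN/m.

107 kN/m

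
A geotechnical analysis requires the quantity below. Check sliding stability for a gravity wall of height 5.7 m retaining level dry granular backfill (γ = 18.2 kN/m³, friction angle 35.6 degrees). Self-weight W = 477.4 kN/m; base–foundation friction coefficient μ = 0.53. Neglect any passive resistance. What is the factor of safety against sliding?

3.24

K_a = tan²(45° − 35.6°/2) = 0.2641.
P_a = ½K_aγH² = 0.5×0.2641×18.2×5.7² = 78.09 kN/m, acting at H/3 = 1.900 m above the base.
FS_sliding = μW / P_a = 0.53×477.4 / 78.09 = 3.240.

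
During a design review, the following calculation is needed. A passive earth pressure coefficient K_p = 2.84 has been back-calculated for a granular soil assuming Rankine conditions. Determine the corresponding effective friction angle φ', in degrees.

28.6°

K_p = (1+sin φ)/(1−sin φ) ⇒ sin φ = (K_p − 1)/(K_p + 1) = 0.4792.
φ = arcsin(0.4792) = 28.63°.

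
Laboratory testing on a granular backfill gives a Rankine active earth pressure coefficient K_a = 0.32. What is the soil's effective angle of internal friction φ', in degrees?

K_a = tan²(45° − φ/2) ⇒ 45° − φ/2 = arctan(√0.32) = 29.50°.
φ = 2(45° − 29.50°) = 31.01°.

31.0°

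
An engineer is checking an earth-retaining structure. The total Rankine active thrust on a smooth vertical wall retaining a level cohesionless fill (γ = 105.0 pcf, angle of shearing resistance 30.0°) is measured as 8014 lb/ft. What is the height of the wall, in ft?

K_a = 0.3333. P_a = ½ K_a γ H² ⇒ H = √(2P_a/(K_a γ)).
H = √(2×8014/(0.3333×105.0)) = 21.40 ft.

21.4 ft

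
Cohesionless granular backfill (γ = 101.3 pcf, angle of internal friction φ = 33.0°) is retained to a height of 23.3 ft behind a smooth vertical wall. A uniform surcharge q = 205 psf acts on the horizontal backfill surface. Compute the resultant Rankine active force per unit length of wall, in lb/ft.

9510 lb/ft

K_a = tan²(45° − φ/2) = 0.2948.
Soil triangle: ½ K_a γ H² = 0.5×0.2948×101.3×23.3² = 8106 lb/ft.
Surcharge rectangle: K_a q H = 0.2948×205×23.3 = 1408 lb/ft.
Total = 8106 + 1408 = 9514 lb/ft.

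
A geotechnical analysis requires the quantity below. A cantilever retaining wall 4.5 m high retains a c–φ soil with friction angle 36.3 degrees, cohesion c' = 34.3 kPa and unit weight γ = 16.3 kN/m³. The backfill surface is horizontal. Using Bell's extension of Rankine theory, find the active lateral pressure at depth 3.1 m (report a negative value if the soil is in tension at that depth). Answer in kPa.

-21.8 kPa

K_a = (1 − sin φ)/(1 + sin φ) = 0.2563.
σ_a = K_a γ z − 2c√K_a = 0.2563×16.3×3.1 − 2×34.3×0.5062 = -21.78 kPa.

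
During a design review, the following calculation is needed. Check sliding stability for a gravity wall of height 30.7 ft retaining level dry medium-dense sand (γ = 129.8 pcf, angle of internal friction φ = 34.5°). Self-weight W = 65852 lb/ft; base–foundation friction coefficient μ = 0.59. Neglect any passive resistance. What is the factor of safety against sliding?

2.29

K_a = tan²(45° − 34.5°/2) = 0.2768.
P_a = ½K_aγH² = 0.5×0.2768×129.8×30.7² = 16930 lb/ft, acting at H/3 = 10.23 ft above the base.
FS_sliding = μW / P_a = 0.59×65852 / 16930 = 2.295.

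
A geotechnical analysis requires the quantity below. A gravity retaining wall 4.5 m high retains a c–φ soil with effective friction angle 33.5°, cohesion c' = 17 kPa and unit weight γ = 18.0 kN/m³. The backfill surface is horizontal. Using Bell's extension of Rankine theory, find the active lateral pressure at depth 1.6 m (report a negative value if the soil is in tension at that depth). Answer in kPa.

K_a = (1 − sin φ)/(1 + sin φ) = 0.2887.
σ_a = K_a γ z − 2c√K_a = 0.2887×18.0×1.6 − 2×17×0.5373 = -9.954 kPa.

-9.95 kPa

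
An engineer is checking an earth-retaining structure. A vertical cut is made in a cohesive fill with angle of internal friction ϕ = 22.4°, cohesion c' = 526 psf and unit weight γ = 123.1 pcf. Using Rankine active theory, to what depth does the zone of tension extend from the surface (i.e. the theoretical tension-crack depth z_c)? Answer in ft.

K_a = tan²(45° − 22.4°/2) = 0.4482; √K_a = 0.6694.
The active pressure is zero where K_a γ z = 2c√K_a, so z_c = 2c/(γ√K_a) = 2×526/(123.1×0.6694) = 12.77 ft.

12.8 ft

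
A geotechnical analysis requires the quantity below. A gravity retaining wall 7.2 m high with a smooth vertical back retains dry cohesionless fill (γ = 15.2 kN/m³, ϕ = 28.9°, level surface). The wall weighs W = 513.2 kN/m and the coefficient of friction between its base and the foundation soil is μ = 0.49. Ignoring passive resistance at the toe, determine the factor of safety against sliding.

1.83

K_a = tan²(45° − 28.9°/2) = 0.3484.
P_a = ½K_aγH² = 0.5×0.3484×15.2×7.2² = 137.2 kN/m, acting at H/3 = 2.400 m above the base.
FS_sliding = μW / P_a = 0.49×513.2 / 137.2 = 1.832.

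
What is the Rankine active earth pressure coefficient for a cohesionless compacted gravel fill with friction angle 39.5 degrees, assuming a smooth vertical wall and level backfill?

K_a = tan²(45° − φ/2) = tan²(25.25°) = 0.2224.

0.222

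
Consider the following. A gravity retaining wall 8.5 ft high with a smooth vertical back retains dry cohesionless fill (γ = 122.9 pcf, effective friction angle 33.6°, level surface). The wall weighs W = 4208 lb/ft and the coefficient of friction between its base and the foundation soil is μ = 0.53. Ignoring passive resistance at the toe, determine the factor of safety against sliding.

1.75

K_a = tan²(45° − 33.6°/2) = 0.2875.
P_a = ½K_aγH² = 0.5×0.2875×122.9×8.5² = 1276 lb/ft, acting at H/3 = 2.833 ft above the base.
FS_sliding = μW / P_a = 0.53×4208 / 1276 = 1.747.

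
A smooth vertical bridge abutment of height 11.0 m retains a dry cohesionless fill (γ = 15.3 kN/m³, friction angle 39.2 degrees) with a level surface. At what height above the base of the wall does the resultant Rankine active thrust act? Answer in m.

K_a = 0.2255.
The pressure distribution is triangular, so the resultant acts at H/3 above the base = 11.0/3 = 3.667 m.

3.67 m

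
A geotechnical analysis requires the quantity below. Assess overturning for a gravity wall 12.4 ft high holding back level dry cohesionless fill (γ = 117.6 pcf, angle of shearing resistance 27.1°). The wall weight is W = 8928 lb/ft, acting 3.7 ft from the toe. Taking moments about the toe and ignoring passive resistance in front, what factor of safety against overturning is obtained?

2.36

K_a = tan²(45° − 27.1°/2) = 0.3741.
P_a = ½K_aγH² = 0.5×0.3741×117.6×12.4² = 3382 lb/ft, acting at H/3 = 4.133 ft above the base.
Overturning moment M_o = P_a × H/3 = 3382 × 4.133 = 13980.
Resisting moment M_r = W × 3.7 = 8928 × 3.7 = 33030.
FS_overturning = M_r/M_o = 33030/13980 = 2.363.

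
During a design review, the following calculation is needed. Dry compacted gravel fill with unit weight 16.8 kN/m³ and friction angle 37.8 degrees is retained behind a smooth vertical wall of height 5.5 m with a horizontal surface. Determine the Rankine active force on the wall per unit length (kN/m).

61.0 kN/m

K_a = tan²(45° − φ/2) = 0.2400.
P_a = ½ K_a γ H² = 0.5 × 0.2400 × 16.8 × 5.5² = 60.98 kN/m.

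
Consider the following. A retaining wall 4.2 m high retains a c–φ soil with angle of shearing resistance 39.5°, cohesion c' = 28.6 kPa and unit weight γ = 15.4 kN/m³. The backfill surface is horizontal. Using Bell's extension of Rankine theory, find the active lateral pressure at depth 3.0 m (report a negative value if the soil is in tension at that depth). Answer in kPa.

-16.7 kPa

K_a = (1 − sin φ)/(1 + sin φ) = 0.2224.
σ_a = K_a γ z − 2c√K_a = 0.2224×15.4×3.0 − 2×28.6×0.4716 = -16.70 kPa.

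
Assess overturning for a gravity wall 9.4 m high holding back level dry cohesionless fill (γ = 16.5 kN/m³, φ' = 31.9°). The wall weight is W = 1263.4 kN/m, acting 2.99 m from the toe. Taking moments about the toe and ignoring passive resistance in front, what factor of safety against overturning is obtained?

5.36

K_a = tan²(45° − 31.9°/2) = 0.3085.
P_a = ½K_aγH² = 0.5×0.3085×16.5×9.4² = 224.9 kN/m, acting at H/3 = 3.133 m above the base.
Overturning moment M_o = P_a × H/3 = 224.9 × 3.133 = 704.7.
Resisting moment M_r = W × 2.99 = 1263.4 × 2.99 = 3778.
FS_overturning = M_r/M_o = 3778/704.7 = 5.360.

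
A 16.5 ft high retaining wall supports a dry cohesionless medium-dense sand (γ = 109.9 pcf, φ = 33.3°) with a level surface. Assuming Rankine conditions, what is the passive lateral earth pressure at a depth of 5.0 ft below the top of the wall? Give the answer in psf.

1890 psf

K_p = (1 + sin φ)/(1 − sin φ) = 3.435.
σ_h = K_p γ z = 3.435 × 109.9 × 5.0 = 1887 psf.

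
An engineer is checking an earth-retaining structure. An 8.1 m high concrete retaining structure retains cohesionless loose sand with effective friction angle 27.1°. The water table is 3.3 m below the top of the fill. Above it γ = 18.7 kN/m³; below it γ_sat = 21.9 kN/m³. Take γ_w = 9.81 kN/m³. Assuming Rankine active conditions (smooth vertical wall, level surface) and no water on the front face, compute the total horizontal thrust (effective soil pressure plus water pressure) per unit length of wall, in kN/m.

314 kN/m

K_a = tan²(45° − φ/2) = 0.3741.
γ' = 21.9 − 9.81 = 12.09 kN/m³. Depth below WT = 4.8 m.
σ'_h at WT = K_a γ d_w = 23.08 kPa; at base = 23.08 + K_a γ' × 4.8 = 44.79 kPa.
P₁ (0–3.3 m) = ½×23.08×3.3 = 38.09. P₂ (3.3–8.1 m) = ½(23.08+44.79)×4.8 = 162.9.
P_w = ½ γ_w h₂² = 0.5×9.81×4.8² = 113.0. Total = 38.09+162.9+113.0 = 314.0 kN/m.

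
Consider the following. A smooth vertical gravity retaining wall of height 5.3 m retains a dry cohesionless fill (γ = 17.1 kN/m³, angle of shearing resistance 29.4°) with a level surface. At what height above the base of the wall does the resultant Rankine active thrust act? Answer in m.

K_a = 0.3415.
The pressure distribution is triangular, so the resultant acts at H/3 above the base = 5.3/3 = 1.767 m.

1.77 m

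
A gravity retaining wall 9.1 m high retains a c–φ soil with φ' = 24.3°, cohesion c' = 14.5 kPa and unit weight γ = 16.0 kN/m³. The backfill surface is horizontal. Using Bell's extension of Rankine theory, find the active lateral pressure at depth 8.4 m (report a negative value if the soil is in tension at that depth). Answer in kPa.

37.3 kPa

K_a = (1 − sin φ)/(1 + sin φ) = 0.4169.
σ_a = K_a γ z − 2c√K_a = 0.4169×16.0×8.4 − 2×14.5×0.6457 = 37.31 kPa.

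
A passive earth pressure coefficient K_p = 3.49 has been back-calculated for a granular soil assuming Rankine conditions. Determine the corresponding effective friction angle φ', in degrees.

33.7°

K_p = (1+sin φ)/(1−sin φ) ⇒ sin φ = (K_p − 1)/(K_p + 1) = 0.5546.
φ = arcsin(0.5546) = 33.68°.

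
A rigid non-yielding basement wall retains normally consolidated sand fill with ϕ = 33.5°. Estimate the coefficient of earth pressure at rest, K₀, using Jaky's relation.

K₀ = 1 − sin φ' = 1 − sin 33.5° = 0.4481.

0.448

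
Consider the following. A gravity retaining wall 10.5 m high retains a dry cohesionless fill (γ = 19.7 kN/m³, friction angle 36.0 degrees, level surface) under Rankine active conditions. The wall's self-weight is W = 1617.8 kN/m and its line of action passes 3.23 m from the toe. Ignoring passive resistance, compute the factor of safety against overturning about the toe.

K_a = tan²(45° − 36.0°/2) = 0.2596.
P_a = ½K_aγH² = 0.5×0.2596×19.7×10.5² = 281.9 kN/m, acting at H/3 = 3.500 m above the base.
Overturning moment M_o = P_a × H/3 = 281.9 × 3.500 = 986.8.
Resisting moment M_r = W × 3.23 = 1617.8 × 3.23 = 5225.
FS_overturning = M_r/M_o = 5225/986.8 = 5.296.

5.30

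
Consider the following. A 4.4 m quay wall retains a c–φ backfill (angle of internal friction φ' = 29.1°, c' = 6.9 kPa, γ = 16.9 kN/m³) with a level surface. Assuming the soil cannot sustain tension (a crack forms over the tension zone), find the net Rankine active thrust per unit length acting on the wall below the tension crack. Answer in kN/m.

26.5 kN/m

K_a = 0.3456; √K_a = 0.5879.
Tension-crack depth z_c = 2c/(γ√K_a) = 2×6.9/(16.9×0.5879) = 1.389 m.
σ_a at base = K_a γ H − 2c√K_a = 0.3456×16.9×4.4 − 2×6.9×0.5879 = 17.59 kPa.
P_a = ½ × 17.59 × (H − z_c) = 0.5×17.59×3.011 = 26.47 kN/m.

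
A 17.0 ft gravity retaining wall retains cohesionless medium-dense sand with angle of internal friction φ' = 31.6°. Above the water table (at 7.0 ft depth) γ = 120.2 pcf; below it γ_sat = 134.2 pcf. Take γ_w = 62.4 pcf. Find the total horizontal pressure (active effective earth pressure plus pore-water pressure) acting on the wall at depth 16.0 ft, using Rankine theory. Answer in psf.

K_a = (1 − sin φ)/(1 + sin φ) = 0.3123.
γ' = 134.2 − 62.4 = 71.80 pcf.
Effective vertical stress at 16.0 ft: σ'_v = 120.2×7.0 + 71.80×9.00 = 1488 psf.
σ'_h = K_a σ'_v = 0.3123 × 1488 = 464.6 psf; u = γ_w × 9.00 = 561.6 psf.
Total σ_h = 464.6 + 561.6 = 1026 psf.

1030 psf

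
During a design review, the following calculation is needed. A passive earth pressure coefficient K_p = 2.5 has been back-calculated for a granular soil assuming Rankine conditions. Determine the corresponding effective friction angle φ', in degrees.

K_p = (1+sin φ)/(1−sin φ) ⇒ sin φ = (K_p − 1)/(K_p + 1) = 0.4286.
φ = arcsin(0.4286) = 25.38°.

25.4°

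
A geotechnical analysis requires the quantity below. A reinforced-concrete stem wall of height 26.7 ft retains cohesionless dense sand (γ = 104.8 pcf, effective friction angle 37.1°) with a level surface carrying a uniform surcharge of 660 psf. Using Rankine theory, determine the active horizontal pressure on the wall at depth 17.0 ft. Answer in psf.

K_a = (1 − sin φ)/(1 + sin φ) = 0.2475.
σ_v = γz + q = 104.8 × 17.0 + 660 = 2442 psf.
σ_h = K_a σ_v = 0.2475 × 2442 = 604.3 psf.

604 psf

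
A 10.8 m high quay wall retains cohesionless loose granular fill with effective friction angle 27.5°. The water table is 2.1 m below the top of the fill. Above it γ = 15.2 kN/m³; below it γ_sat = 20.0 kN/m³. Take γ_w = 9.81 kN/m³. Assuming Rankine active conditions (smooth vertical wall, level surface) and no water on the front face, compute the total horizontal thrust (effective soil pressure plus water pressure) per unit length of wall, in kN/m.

628 kN/m

K_a = tan²(45° − φ/2) = 0.3682.
γ' = 20.0 − 9.81 = 10.19 kN/m³. Depth below WT = 8.7 m.
σ'_h at WT = K_a γ d_w = 11.75 kPa; at base = 11.75 + K_a γ' × 8.7 = 44.40 kPa.
P₁ (0–2.1 m) = ½×11.75×2.1 = 12.34. P₂ (2.1–10.8 m) = ½(11.75+44.40)×8.7 = 244.3.
P_w = ½ γ_w h₂² = 0.5×9.81×8.7² = 371.3. Total = 12.34+244.3+371.3 = 627.9 kN/m.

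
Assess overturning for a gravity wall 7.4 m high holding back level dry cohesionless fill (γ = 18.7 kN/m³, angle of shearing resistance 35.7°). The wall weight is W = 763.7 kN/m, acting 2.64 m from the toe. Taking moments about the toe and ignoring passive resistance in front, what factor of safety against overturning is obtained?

K_a = tan²(45° − 35.7°/2) = 0.2630.
P_a = ½K_aγH² = 0.5×0.2630×18.7×7.4² = 134.7 kN/m, acting at H/3 = 2.467 m above the base.
Overturning moment M_o = P_a × H/3 = 134.7 × 2.467 = 332.1.
Resisting moment M_r = W × 2.64 = 763.7 × 2.64 = 2016.
FS_overturning = M_r/M_o = 2016/332.1 = 6.070.

6.07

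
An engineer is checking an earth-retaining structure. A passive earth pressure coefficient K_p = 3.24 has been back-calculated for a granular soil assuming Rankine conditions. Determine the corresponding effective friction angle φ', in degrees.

K_p = (1+sin φ)/(1−sin φ) ⇒ sin φ = (K_p − 1)/(K_p + 1) = 0.5283.
φ = arcsin(0.5283) = 31.89°.

31.9°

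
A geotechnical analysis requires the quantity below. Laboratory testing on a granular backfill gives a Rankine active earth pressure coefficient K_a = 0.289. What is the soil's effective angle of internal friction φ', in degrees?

K_a = tan²(45° − φ/2) ⇒ 45° − φ/2 = arctan(√0.289) = 28.26°.
φ = 2(45° − 28.26°) = 33.48°.

33.5°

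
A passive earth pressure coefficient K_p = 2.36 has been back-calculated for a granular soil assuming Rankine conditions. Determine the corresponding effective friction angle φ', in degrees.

23.9°

K_p = (1+sin φ)/(1−sin φ) ⇒ sin φ = (K_p − 1)/(K_p + 1) = 0.4048.
φ = arcsin(0.4048) = 23.88°.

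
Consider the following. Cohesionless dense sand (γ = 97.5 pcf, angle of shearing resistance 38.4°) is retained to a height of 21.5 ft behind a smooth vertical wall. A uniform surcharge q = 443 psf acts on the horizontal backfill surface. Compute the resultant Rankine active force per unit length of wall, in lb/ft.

7490 lb/ft

K_a = tan²(45° − φ/2) = 0.2337.
Soil triangle: ½ K_a γ H² = 0.5×0.2337×97.5×21.5² = 5266 lb/ft.
Surcharge rectangle: K_a q H = 0.2337×443×21.5 = 2226 lb/ft.
Total = 5266 + 2226 = 7492 lb/ft.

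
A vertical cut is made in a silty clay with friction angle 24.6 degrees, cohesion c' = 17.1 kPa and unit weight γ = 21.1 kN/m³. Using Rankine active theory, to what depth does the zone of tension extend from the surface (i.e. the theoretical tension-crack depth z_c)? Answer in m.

2.52 m

K_a = tan²(45° − 24.6°/2) = 0.4121; √K_a = 0.6420.
The active pressure is zero where K_a γ z = 2c√K_a, so z_c = 2c/(γ√K_a) = 2×17.1/(21.1×0.6420) = 2.525 m.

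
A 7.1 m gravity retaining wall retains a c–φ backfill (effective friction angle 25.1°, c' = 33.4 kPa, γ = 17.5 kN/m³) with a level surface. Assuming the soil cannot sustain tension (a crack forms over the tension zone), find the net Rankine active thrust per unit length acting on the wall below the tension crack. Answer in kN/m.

4.26 kN/m

K_a = 0.4043; √K_a = 0.6358.
Tension-crack depth z_c = 2c/(γ√K_a) = 2×33.4/(17.5×0.6358) = 6.003 m.
σ_a at base = K_a γ H − 2c√K_a = 0.4043×17.5×7.1 − 2×33.4×0.6358 = 7.760 kPa.
P_a = ½ × 7.760 × (H − z_c) = 0.5×7.760×1.097 = 4.255 kN/m.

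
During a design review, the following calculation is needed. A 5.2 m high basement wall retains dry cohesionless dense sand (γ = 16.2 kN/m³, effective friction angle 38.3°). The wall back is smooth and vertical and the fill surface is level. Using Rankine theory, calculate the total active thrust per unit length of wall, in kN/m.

K_a = tan²(45° − φ/2) = 0.2347.
P_a = ½ K_a γ H² = 0.5 × 0.2347 × 16.2 × 5.2² = 51.41 kN/m.

51.4 kN/m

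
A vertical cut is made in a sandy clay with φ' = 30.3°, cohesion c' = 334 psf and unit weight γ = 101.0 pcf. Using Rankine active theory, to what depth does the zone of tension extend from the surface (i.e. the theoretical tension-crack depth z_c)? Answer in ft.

11.5 ft

K_a = tan²(45° − 30.3°/2) = 0.3293; √K_a = 0.5739.
The active pressure is zero where K_a γ z = 2c√K_a, so z_c = 2c/(γ√K_a) = 2×334/(101.0×0.5739) = 11.53 ft.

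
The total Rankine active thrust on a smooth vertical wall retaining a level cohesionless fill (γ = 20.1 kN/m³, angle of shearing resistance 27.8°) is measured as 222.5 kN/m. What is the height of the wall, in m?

K_a = 0.3639. P_a = ½ K_a γ H² ⇒ H = √(2P_a/(K_a γ)).
H = √(2×222.5/(0.3639×20.1)) = 7.800 m.

7.80 m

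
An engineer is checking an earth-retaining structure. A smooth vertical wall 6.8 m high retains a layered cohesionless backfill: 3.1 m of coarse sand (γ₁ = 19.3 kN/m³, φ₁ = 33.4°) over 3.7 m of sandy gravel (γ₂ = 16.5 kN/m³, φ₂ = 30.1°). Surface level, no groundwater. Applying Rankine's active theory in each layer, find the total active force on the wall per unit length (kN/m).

138 kN/m

K_a1 = tan²(45°−33.4°/2) = 0.2899; K_a2 = tan²(45°−30.1°/2) = 0.3320.
Layer 1: σ at base = K_a1 γ₁ h₁ = 17.35 kPa; P₁ = ½×17.35×3.1 = 26.89.
Layer 2: σ_v at top = γ₁h₁ = 59.83; σ_h top = K_a2×59.83 = 19.86; σ_h base = K_a2×(59.83+16.5×3.7) = 40.13.
P₂ = ½(19.86+40.13)×3.7 = 111.0. Total P_a = 26.89+111.0 = 137.9 kN/m.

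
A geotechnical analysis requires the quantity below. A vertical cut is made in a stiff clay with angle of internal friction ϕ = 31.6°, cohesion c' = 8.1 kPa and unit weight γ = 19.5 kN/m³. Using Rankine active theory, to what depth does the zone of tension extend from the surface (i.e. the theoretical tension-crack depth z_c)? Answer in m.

1.49 m

K_a = tan²(45° − 31.6°/2) = 0.3123; √K_a = 0.5589.
The active pressure is zero where K_a γ z = 2c√K_a, so z_c = 2c/(γ√K_a) = 2×8.1/(19.5×0.5589) = 1.486 m.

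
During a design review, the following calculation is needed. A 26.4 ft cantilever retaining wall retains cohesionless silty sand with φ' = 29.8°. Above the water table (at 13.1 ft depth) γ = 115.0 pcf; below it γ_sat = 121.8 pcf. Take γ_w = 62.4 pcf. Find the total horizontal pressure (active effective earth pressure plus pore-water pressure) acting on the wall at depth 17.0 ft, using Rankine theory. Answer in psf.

827 psf

K_a = (1 − sin φ)/(1 + sin φ) = 0.3360.
γ' = 121.8 − 62.4 = 59.40 pcf.
Effective vertical stress at 17.0 ft: σ'_v = 115.0×13.1 + 59.40×3.90 = 1738 psf.
σ'_h = K_a σ'_v = 0.3360 × 1738 = 584.1 psf; u = γ_w × 3.90 = 243.4 psf.
Total σ_h = 584.1 + 243.4 = 827.4 psf.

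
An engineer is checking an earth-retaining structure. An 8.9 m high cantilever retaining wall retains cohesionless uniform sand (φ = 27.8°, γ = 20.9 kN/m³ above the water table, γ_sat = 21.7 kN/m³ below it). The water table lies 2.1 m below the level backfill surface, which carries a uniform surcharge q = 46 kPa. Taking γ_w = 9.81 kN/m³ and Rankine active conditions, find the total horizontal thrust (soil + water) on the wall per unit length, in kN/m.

601 kN/m

K_a = tan²(45° − φ/2) = 0.3639.
γ' = 21.7 − 9.81 = 11.89 kN/m³. h₂ = H − d_w = 6.8 m.
σ'_h: at surface K_a·q = 16.74; at WT K_a(q+γd_w) = 32.71; at base K_a(q+γd_w+γ'h₂) = 62.13 kPa.
P₁ = ½(16.74+32.71)×2.1 = 51.92; P₂ = ½(32.71+62.13)×6.8 = 322.5; P_w = ½γ_w h₂² = 226.8.
Total = 51.92+322.5+226.8 = 601.2 kN/m.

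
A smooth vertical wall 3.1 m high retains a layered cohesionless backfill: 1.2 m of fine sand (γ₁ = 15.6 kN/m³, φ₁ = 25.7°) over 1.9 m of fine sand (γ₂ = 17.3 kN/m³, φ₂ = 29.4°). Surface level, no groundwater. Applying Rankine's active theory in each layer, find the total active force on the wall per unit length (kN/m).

27.2 kN/m

K_a1 = tan²(45°−25.7°/2) = 0.3950; K_a2 = tan²(45°−29.4°/2) = 0.3415.
Layer 1: σ at base = K_a1 γ₁ h₁ = 7.395 kPa; P₁ = ½×7.395×1.2 = 4.437.
Layer 2: σ_v at top = γ₁h₁ = 18.72; σ_h top = K_a2×18.72 = 6.392; σ_h base = K_a2×(18.72+17.3×1.9) = 17.62.
P₂ = ½(6.392+17.62)×1.9 = 22.81. Total P_a = 4.437+22.81 = 27.25 kN/m.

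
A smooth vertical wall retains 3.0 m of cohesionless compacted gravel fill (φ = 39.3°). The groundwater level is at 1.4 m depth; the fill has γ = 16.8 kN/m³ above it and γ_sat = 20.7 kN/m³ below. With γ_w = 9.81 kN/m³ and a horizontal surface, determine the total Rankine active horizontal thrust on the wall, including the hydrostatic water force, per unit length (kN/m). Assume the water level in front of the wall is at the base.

27.8 kN/m

K_a = tan²(45° − φ/2) = 0.2245.
γ' = 20.7 − 9.81 = 10.89 kN/m³. Depth below WT = 1.6 m.
σ'_h at WT = K_a γ d_w = 5.279 kPa; at base = 5.279 + K_a γ' × 1.6 = 9.190 kPa.
P₁ (0–1.4 m) = ½×5.279×1.4 = 3.695. P₂ (1.4–3.0 m) = ½(5.279+9.190)×1.6 = 11.58.
P_w = ½ γ_w h₂² = 0.5×9.81×1.6² = 12.56. Total = 3.695+11.58+12.56 = 27.83 kN/m.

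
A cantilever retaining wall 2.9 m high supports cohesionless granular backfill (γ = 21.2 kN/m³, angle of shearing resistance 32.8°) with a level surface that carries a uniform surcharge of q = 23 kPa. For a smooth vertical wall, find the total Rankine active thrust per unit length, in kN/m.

46.3 kN/m

K_a = tan²(45° − φ/2) = 0.2973.
Soil triangle: ½ K_a γ H² = 0.5×0.2973×21.2×2.9² = 26.50 kN/m.
Surcharge rectangle: K_a q H = 0.2973×23×2.9 = 19.83 kN/m.
Total = 26.50 + 19.83 = 46.33 kN/m.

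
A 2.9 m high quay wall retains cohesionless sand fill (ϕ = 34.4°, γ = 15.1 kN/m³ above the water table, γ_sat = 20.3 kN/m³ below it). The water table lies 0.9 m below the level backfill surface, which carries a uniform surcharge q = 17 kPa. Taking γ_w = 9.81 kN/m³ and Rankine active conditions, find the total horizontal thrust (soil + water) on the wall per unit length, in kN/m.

K_a = tan²(45° − φ/2) = 0.2780.
γ' = 20.3 − 9.81 = 10.49 kN/m³. h₂ = H − d_w = 2.0 m.
σ'_h: at surface K_a·q = 4.726; at WT K_a(q+γd_w) = 8.503; at base K_a(q+γd_w+γ'h₂) = 14.34 kPa.
P₁ = ½(4.726+8.503)×0.9 = 5.953; P₂ = ½(8.503+14.34)×2.0 = 22.84; P_w = ½γ_w h₂² = 19.62.
Total = 5.953+22.84+19.62 = 48.41 kN/m.

48.4 kN/m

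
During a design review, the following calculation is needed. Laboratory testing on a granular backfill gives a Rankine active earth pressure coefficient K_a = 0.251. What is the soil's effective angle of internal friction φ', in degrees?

K_a = tan²(45° − φ/2) ⇒ 45° − φ/2 = arctan(√0.251) = 26.61°.
φ = 2(45° − 26.61°) = 36.78°.

36.8°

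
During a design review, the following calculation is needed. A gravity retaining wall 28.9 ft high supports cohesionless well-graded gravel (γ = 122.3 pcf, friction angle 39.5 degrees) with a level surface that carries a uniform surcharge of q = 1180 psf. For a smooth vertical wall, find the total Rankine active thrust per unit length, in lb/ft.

18900 lb/ft

K_a = tan²(45° − φ/2) = 0.2224.
Soil triangle: ½ K_a γ H² = 0.5×0.2224×122.3×28.9² = 11360 lb/ft.
Surcharge rectangle: K_a q H = 0.2224×1180×28.9 = 7585 lb/ft.
Total = 11360 + 7585 = 18950 lb/ft.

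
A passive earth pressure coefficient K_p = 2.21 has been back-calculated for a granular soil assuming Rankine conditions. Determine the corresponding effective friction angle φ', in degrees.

K_p = (1+sin φ)/(1−sin φ) ⇒ sin φ = (K_p − 1)/(K_p + 1) = 0.3769.
φ = arcsin(0.3769) = 22.14°.

22.1°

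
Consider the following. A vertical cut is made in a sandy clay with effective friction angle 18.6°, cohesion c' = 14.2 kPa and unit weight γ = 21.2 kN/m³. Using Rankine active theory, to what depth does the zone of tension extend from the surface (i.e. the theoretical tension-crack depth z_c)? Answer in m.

1.86 m

K_a = tan²(45° − 18.6°/2) = 0.5163; √K_a = 0.7186.
The active pressure is zero where K_a γ z = 2c√K_a, so z_c = 2c/(γ√K_a) = 2×14.2/(21.2×0.7186) = 1.864 m.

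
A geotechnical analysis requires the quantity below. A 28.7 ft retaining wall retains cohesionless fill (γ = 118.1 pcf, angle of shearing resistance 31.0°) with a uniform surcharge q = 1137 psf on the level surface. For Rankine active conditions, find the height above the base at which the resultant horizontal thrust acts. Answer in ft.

11.5 ft

K_a = 0.3201.
Triangular part P₁ = ½K_aγH² = 15570 at H/3 = 9.567 ft; rectangular part P₂ = K_a q H = 10450 at H/2 = 14.35 ft.
ȳ = (P₁·9.567 + P₂·14.35)/(P₁+P₂) = 11.49 ft.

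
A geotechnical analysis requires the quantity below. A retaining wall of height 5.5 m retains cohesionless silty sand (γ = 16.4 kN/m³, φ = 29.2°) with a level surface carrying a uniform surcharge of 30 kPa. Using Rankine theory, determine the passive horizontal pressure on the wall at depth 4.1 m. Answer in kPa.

282 kPa

K_p = (1 + sin φ)/(1 − sin φ) = 2.905.
σ_v = γz + q = 16.4 × 4.1 + 30 = 97.24 kPa.
σ_h = K_p σ_v = 2.905 × 97.24 = 282.5 kPa.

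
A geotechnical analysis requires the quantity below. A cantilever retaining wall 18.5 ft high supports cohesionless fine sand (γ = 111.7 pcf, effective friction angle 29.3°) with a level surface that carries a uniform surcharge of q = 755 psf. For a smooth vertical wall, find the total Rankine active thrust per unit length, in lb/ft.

K_a = tan²(45° − φ/2) = 0.3428.
Soil triangle: ½ K_a γ H² = 0.5×0.3428×111.7×18.5² = 6553 lb/ft.
Surcharge rectangle: K_a q H = 0.3428×755×18.5 = 4789 lb/ft.
Total = 6553 + 4789 = 11340 lb/ft.

11300 lb/ft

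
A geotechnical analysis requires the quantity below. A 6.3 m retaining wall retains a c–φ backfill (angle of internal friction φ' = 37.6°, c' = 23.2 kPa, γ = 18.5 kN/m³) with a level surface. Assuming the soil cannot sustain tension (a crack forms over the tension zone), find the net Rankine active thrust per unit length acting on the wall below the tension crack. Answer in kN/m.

3.24 kN/m

K_a = 0.2421; √K_a = 0.4921.
Tension-crack depth z_c = 2c/(γ√K_a) = 2×23.2/(18.5×0.4921) = 5.097 m.
σ_a at base = K_a γ H − 2c√K_a = 0.2421×18.5×6.3 − 2×23.2×0.4921 = 5.388 kPa.
P_a = ½ × 5.388 × (H − z_c) = 0.5×5.388×1.203 = 3.240 kN/m.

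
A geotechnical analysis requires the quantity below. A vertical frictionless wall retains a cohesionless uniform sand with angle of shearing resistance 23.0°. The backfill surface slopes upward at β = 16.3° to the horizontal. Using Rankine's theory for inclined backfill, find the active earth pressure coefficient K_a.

0.536

K_a = cos β · (cos β − √(cos²β − cos²φ)) / (cos β + √(cos²β − cos²φ)).
cos β = 0.9598, cos φ = 0.9205, √(cos²β − cos²φ) = 0.2718.
K_a = 0.9598 × (0.9598 − 0.2718)/(0.9598 + 0.2718) = 0.5361.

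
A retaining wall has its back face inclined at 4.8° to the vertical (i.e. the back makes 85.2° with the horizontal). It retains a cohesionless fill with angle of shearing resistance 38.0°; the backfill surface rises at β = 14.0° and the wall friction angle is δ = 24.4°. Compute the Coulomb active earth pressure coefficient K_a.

K_a = sin²(α+φ) / [sin²α · sin(α−δ) · (1 + √{sin(φ+δ)sin(φ−β) / (sin(α−δ)sin(α+β))})²].
With α = 85.2°, φ = 38.0°, δ = 24.4°, β = 14.0°: K_a = 0.2979.

0.298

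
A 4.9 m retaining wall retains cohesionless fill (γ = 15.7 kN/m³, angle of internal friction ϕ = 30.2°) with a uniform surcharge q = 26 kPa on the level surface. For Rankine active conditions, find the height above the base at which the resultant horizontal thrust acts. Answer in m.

K_a = 0.3307.
Triangular part P₁ = ½K_aγH² = 62.32 at H/3 = 1.633 m; rectangular part P₂ = K_a q H = 42.13 at H/2 = 2.450 m.
ȳ = (P₁·1.633 + P₂·2.450)/(P₁+P₂) = 1.963 m.

1.96 m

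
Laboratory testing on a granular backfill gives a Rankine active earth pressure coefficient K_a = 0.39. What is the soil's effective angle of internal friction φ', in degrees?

26.0°

K_a = tan²(45° − φ/2) ⇒ 45° − φ/2 = arctan(√0.39) = 31.98°.
φ = 2(45° − 31.98°) = 26.03°.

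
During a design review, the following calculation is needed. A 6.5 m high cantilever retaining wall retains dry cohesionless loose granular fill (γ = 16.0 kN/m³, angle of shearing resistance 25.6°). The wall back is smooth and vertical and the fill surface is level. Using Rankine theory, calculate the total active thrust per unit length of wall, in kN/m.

K_a = tan²(45° − φ/2) = 0.3966.
P_a = ½ K_a γ H² = 0.5 × 0.3966 × 16.0 × 6.5² = 134.0 kN/m.

134 kN/m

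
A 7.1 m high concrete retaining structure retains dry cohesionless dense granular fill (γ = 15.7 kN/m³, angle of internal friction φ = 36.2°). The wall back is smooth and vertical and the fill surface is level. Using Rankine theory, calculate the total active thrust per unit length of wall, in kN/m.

K_a = tan²(45° − φ/2) = 0.2574.
P_a = ½ K_a γ H² = 0.5 × 0.2574 × 15.7 × 7.1² = 101.9 kN/m.

102 kN/m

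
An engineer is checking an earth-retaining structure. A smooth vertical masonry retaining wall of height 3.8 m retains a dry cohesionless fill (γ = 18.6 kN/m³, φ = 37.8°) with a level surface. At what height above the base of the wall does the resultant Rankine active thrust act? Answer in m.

K_a = 0.2400.
The pressure distribution is triangular, so the resultant acts at H/3 above the base = 3.8/3 = 1.267 m.

1.27 m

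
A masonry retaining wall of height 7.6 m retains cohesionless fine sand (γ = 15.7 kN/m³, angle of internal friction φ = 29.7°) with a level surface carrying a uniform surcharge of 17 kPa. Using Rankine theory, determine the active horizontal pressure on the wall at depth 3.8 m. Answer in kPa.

25.9 kPa

K_a = (1 − sin φ)/(1 + sin φ) = 0.3374.
σ_v = γz + q = 15.7 × 3.8 + 17 = 76.66 kPa.
σ_h = K_a σ_v = 0.3374 × 76.66 = 25.86 kPa.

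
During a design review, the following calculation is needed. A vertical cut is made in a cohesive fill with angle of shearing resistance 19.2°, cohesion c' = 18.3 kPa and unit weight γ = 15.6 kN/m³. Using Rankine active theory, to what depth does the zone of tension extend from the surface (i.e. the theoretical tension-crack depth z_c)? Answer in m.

K_a = tan²(45° − 19.2°/2) = 0.5050; √K_a = 0.7107.
The active pressure is zero where K_a γ z = 2c√K_a, so z_c = 2c/(γ√K_a) = 2×18.3/(15.6×0.7107) = 3.301 m.

3.30 m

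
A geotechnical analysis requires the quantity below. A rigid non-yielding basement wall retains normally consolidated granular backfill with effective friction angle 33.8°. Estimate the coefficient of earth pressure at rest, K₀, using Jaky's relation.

K₀ = 1 − sin φ' = 1 − sin 33.8° = 0.4437.

0.444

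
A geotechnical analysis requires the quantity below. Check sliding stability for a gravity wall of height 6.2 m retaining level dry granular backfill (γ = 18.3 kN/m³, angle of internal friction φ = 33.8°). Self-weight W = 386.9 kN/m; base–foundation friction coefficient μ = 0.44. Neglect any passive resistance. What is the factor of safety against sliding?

1.70

K_a = tan²(45° − 33.8°/2) = 0.2851.
P_a = ½K_aγH² = 0.5×0.2851×18.3×6.2² = 100.3 kN/m, acting at H/3 = 2.067 m above the base.
FS_sliding = μW / P_a = 0.44×386.9 / 100.3 = 1.698.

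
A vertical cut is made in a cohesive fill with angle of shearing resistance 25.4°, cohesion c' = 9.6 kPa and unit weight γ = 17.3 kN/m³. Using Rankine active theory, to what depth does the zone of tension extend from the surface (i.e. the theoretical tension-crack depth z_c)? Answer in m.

1.76 m

K_a = tan²(45° − 25.4°/2) = 0.3996; √K_a = 0.6322.
The active pressure is zero where K_a γ z = 2c√K_a, so z_c = 2c/(γ√K_a) = 2×9.6/(17.3×0.6322) = 1.756 m.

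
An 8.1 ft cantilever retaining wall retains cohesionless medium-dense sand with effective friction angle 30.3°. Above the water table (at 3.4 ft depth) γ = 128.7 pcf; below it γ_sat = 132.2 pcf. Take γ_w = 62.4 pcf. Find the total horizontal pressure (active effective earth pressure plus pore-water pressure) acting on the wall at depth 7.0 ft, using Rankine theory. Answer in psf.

K_a = (1 − sin φ)/(1 + sin φ) = 0.3293.
γ' = 132.2 − 62.4 = 69.80 pcf.
Effective vertical stress at 7.0 ft: σ'_v = 128.7×3.4 + 69.80×3.60 = 688.9 psf.
σ'_h = K_a σ'_v = 0.3293 × 688.9 = 226.9 psf; u = γ_w × 3.60 = 224.6 psf.
Total σ_h = 226.9 + 224.6 = 451.5 psf.

451 psf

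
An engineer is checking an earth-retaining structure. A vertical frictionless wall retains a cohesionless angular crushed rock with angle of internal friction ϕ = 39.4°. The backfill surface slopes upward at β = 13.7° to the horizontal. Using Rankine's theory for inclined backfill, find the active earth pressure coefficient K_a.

0.238

K_a = cos β · (cos β − √(cos²β − cos²φ)) / (cos β + √(cos²β − cos²φ)).
cos β = 0.9715, cos φ = 0.7727, √(cos²β − cos²φ) = 0.5889.
K_a = 0.9715 × (0.9715 − 0.5889)/(0.9715 + 0.5889) = 0.2382.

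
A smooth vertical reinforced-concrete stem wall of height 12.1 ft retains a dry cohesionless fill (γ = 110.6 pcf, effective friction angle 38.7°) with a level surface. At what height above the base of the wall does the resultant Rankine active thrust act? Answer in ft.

K_a = 0.2306.
The pressure distribution is triangular, so the resultant acts at H/3 above the base = 12.1/3 = 4.033 ft.

4.03 ft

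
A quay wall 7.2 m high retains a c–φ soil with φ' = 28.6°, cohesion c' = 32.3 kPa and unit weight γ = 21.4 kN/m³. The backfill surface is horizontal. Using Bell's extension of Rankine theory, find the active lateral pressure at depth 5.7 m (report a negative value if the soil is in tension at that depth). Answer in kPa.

4.65 kPa

K_a = (1 − sin φ)/(1 + sin φ) = 0.3525.
σ_a = K_a γ z − 2c√K_a = 0.3525×21.4×5.7 − 2×32.3×0.5938 = 4.647 kPa.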